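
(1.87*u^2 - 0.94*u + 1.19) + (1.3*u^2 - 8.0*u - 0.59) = 3.17*u^2 - 8.94*u + 0.6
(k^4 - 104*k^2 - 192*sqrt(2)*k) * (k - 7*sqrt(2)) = k^5 - 7*sqrt(2)*k^4 - 104*k^3 + 536*sqrt(2)*k^2 + 2688*k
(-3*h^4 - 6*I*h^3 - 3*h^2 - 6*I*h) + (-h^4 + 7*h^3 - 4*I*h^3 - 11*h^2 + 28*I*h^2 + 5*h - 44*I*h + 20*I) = -4*h^4 + 7*h^3 - 10*I*h^3 - 14*h^2 + 28*I*h^2 + 5*h - 50*I*h + 20*I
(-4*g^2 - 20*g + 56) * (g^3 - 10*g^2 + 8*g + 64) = -4*g^5 + 20*g^4 + 224*g^3 - 976*g^2 - 832*g + 3584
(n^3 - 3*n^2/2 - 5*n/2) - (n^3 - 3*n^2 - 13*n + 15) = 3*n^2/2 + 21*n/2 - 15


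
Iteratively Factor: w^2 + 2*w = (w + 2)*(w)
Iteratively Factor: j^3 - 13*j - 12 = (j + 3)*(j^2 - 3*j - 4) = (j + 1)*(j + 3)*(j - 4)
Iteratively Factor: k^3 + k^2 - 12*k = (k)*(k^2 + k - 12) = k*(k - 3)*(k + 4)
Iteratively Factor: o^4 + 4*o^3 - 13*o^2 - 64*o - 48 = (o + 1)*(o^3 + 3*o^2 - 16*o - 48) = (o - 4)*(o + 1)*(o^2 + 7*o + 12) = (o - 4)*(o + 1)*(o + 4)*(o + 3)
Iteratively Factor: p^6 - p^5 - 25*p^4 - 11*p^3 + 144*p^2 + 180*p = (p + 2)*(p^5 - 3*p^4 - 19*p^3 + 27*p^2 + 90*p) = (p + 2)^2*(p^4 - 5*p^3 - 9*p^2 + 45*p) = (p - 3)*(p + 2)^2*(p^3 - 2*p^2 - 15*p) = (p - 3)*(p + 2)^2*(p + 3)*(p^2 - 5*p) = (p - 5)*(p - 3)*(p + 2)^2*(p + 3)*(p)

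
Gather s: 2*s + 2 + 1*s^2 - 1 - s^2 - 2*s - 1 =0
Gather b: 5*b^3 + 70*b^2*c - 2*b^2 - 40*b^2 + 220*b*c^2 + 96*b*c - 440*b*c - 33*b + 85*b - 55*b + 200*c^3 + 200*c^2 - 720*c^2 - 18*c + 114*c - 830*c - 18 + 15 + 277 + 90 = 5*b^3 + b^2*(70*c - 42) + b*(220*c^2 - 344*c - 3) + 200*c^3 - 520*c^2 - 734*c + 364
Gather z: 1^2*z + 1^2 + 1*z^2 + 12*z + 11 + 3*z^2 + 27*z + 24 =4*z^2 + 40*z + 36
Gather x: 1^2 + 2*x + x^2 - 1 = x^2 + 2*x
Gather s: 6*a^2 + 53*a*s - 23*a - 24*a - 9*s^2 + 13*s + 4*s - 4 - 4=6*a^2 - 47*a - 9*s^2 + s*(53*a + 17) - 8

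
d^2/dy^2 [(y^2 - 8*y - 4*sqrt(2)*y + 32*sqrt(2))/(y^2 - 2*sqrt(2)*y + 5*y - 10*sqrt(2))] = 2*(-13*y^3 - 2*sqrt(2)*y^3 + 126*sqrt(2)*y^2 - 624*y + 240*sqrt(2)*y - 520 + 816*sqrt(2))/(y^6 - 6*sqrt(2)*y^5 + 15*y^5 - 90*sqrt(2)*y^4 + 99*y^4 - 466*sqrt(2)*y^3 + 485*y^3 - 990*sqrt(2)*y^2 + 1800*y^2 - 1200*sqrt(2)*y + 3000*y - 2000*sqrt(2))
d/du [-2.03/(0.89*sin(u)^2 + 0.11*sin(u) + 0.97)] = (3.6134*sin(u) + 0.2233)*cos(u)/(0.89*sin(u)^2 + 0.11*sin(u) + 0.97)^2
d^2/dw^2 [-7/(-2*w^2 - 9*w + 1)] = 14*(-4*w^2 - 18*w + (4*w + 9)^2 + 2)/(2*w^2 + 9*w - 1)^3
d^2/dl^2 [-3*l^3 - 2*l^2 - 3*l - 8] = -18*l - 4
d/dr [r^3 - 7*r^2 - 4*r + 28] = 3*r^2 - 14*r - 4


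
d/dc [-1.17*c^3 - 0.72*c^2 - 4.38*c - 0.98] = -3.51*c^2 - 1.44*c - 4.38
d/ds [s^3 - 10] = 3*s^2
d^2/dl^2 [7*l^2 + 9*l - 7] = 14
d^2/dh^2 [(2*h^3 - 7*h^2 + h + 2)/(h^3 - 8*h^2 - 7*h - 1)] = 2*(9*h^6 + 45*h^5 - 147*h^4 + 368*h^3 + 558*h^2 + 324*h + 68)/(h^9 - 24*h^8 + 171*h^7 - 179*h^6 - 1149*h^5 - 1326*h^4 - 676*h^3 - 171*h^2 - 21*h - 1)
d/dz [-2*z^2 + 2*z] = 2 - 4*z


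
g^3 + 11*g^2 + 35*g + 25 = (g + 1)*(g + 5)^2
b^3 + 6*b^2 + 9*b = b*(b + 3)^2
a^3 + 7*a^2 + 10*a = a*(a + 2)*(a + 5)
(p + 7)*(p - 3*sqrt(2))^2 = p^3 - 6*sqrt(2)*p^2 + 7*p^2 - 42*sqrt(2)*p + 18*p + 126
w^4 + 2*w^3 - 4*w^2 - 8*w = w*(w - 2)*(w + 2)^2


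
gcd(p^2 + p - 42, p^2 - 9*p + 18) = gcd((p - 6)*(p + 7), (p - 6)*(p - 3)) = p - 6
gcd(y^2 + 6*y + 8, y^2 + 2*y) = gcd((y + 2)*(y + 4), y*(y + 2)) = y + 2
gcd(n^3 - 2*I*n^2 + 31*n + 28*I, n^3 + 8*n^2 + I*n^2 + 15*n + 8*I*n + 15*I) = n + I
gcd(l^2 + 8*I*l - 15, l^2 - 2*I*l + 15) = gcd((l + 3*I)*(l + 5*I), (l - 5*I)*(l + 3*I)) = l + 3*I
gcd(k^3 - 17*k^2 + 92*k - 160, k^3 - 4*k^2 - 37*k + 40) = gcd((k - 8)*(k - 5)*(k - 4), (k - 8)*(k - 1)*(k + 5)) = k - 8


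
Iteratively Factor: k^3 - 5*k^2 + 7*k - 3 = (k - 3)*(k^2 - 2*k + 1) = (k - 3)*(k - 1)*(k - 1)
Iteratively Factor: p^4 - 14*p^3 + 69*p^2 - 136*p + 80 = (p - 5)*(p^3 - 9*p^2 + 24*p - 16) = (p - 5)*(p - 4)*(p^2 - 5*p + 4) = (p - 5)*(p - 4)^2*(p - 1)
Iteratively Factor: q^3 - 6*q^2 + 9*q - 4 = (q - 4)*(q^2 - 2*q + 1) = (q - 4)*(q - 1)*(q - 1)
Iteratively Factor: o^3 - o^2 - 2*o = (o - 2)*(o^2 + o) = (o - 2)*(o + 1)*(o)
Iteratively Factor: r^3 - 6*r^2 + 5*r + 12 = (r + 1)*(r^2 - 7*r + 12) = (r - 4)*(r + 1)*(r - 3)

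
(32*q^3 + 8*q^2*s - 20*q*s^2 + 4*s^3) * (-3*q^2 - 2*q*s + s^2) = -96*q^5 - 88*q^4*s + 76*q^3*s^2 + 36*q^2*s^3 - 28*q*s^4 + 4*s^5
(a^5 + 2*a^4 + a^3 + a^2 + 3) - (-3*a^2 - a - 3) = a^5 + 2*a^4 + a^3 + 4*a^2 + a + 6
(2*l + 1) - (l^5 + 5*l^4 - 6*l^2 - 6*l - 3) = -l^5 - 5*l^4 + 6*l^2 + 8*l + 4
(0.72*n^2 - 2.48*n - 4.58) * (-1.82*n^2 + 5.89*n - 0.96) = -1.3104*n^4 + 8.7544*n^3 - 6.9628*n^2 - 24.5954*n + 4.3968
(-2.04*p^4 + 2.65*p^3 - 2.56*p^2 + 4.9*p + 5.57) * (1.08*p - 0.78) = -2.2032*p^5 + 4.4532*p^4 - 4.8318*p^3 + 7.2888*p^2 + 2.1936*p - 4.3446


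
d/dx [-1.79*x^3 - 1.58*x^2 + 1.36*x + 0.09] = -5.37*x^2 - 3.16*x + 1.36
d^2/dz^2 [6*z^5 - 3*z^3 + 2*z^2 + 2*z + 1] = 120*z^3 - 18*z + 4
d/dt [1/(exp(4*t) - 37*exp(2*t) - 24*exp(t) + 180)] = (-4*exp(3*t) + 74*exp(t) + 24)*exp(t)/(exp(4*t) - 37*exp(2*t) - 24*exp(t) + 180)^2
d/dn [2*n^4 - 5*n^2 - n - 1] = 8*n^3 - 10*n - 1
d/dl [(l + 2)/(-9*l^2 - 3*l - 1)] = (9*l^2 + 36*l + 5)/(81*l^4 + 54*l^3 + 27*l^2 + 6*l + 1)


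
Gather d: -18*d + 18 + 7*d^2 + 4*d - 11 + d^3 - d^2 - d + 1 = d^3 + 6*d^2 - 15*d + 8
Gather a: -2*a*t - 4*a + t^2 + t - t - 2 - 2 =a*(-2*t - 4) + t^2 - 4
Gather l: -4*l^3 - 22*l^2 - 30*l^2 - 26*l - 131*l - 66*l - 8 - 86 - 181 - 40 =-4*l^3 - 52*l^2 - 223*l - 315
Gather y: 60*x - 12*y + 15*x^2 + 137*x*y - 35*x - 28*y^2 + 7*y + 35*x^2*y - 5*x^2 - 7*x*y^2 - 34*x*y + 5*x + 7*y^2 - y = 10*x^2 + 30*x + y^2*(-7*x - 21) + y*(35*x^2 + 103*x - 6)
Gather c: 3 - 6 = -3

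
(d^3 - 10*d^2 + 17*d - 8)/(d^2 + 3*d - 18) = (d^3 - 10*d^2 + 17*d - 8)/(d^2 + 3*d - 18)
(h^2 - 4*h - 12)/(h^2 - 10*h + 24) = (h + 2)/(h - 4)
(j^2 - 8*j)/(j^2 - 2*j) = (j - 8)/(j - 2)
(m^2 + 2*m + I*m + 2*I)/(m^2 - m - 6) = (m + I)/(m - 3)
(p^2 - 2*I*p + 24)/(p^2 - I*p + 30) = (p + 4*I)/(p + 5*I)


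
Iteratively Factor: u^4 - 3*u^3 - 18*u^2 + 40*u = (u + 4)*(u^3 - 7*u^2 + 10*u) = u*(u + 4)*(u^2 - 7*u + 10) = u*(u - 5)*(u + 4)*(u - 2)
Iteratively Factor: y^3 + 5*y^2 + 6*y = (y)*(y^2 + 5*y + 6) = y*(y + 2)*(y + 3)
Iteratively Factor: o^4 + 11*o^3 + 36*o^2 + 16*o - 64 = (o + 4)*(o^3 + 7*o^2 + 8*o - 16) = (o + 4)^2*(o^2 + 3*o - 4) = (o + 4)^3*(o - 1)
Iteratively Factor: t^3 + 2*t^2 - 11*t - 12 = (t - 3)*(t^2 + 5*t + 4) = (t - 3)*(t + 1)*(t + 4)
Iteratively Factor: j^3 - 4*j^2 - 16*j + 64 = (j - 4)*(j^2 - 16) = (j - 4)*(j + 4)*(j - 4)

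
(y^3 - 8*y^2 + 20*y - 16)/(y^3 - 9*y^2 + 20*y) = (y^2 - 4*y + 4)/(y*(y - 5))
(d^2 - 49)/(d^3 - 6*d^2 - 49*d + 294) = 1/(d - 6)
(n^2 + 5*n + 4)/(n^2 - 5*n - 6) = (n + 4)/(n - 6)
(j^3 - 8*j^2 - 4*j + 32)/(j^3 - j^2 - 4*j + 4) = (j - 8)/(j - 1)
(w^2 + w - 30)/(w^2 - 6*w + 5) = (w + 6)/(w - 1)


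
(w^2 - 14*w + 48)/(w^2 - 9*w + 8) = (w - 6)/(w - 1)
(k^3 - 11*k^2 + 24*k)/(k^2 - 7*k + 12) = k*(k - 8)/(k - 4)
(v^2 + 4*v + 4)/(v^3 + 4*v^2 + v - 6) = (v + 2)/(v^2 + 2*v - 3)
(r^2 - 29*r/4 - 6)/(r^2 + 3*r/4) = (r - 8)/r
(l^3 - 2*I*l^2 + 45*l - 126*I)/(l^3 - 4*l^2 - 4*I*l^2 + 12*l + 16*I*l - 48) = (l^2 + 4*I*l + 21)/(l^2 + 2*l*(-2 + I) - 8*I)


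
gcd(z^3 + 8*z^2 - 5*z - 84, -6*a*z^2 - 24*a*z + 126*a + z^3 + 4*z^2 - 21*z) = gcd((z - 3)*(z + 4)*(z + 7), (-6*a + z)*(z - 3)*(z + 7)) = z^2 + 4*z - 21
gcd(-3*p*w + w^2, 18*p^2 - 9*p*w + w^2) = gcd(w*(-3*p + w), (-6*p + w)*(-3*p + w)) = 3*p - w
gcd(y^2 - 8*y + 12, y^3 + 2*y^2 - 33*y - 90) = y - 6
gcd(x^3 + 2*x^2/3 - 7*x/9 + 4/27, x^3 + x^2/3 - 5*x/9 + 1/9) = x^2 - 2*x/3 + 1/9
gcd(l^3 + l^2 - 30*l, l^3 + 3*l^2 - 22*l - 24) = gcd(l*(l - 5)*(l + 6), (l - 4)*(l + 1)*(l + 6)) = l + 6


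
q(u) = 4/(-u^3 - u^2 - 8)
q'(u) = 4*(3*u^2 + 2*u)/(-u^3 - u^2 - 8)^2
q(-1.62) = -0.63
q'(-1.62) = 0.46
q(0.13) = -0.50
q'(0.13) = 0.02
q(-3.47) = 0.18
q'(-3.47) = 0.25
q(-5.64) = 0.03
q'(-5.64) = 0.02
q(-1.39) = -0.55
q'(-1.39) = 0.23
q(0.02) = -0.50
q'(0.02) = 0.00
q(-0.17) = -0.50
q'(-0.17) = -0.02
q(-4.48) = 0.06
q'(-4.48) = 0.05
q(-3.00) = 0.40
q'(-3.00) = 0.84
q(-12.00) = 0.00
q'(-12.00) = 0.00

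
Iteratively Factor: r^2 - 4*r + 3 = (r - 3)*(r - 1)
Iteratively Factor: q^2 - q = (q - 1)*(q)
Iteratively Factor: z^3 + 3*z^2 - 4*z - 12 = (z - 2)*(z^2 + 5*z + 6) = (z - 2)*(z + 2)*(z + 3)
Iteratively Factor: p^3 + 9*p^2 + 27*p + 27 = (p + 3)*(p^2 + 6*p + 9) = (p + 3)^2*(p + 3)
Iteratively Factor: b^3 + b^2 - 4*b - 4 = (b - 2)*(b^2 + 3*b + 2) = (b - 2)*(b + 1)*(b + 2)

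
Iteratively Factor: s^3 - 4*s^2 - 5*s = (s + 1)*(s^2 - 5*s) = (s - 5)*(s + 1)*(s)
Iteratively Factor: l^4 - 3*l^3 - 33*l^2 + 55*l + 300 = (l + 4)*(l^3 - 7*l^2 - 5*l + 75) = (l - 5)*(l + 4)*(l^2 - 2*l - 15) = (l - 5)*(l + 3)*(l + 4)*(l - 5)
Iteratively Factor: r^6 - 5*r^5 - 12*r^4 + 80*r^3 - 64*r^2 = (r - 4)*(r^5 - r^4 - 16*r^3 + 16*r^2) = (r - 4)*(r + 4)*(r^4 - 5*r^3 + 4*r^2) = (r - 4)*(r - 1)*(r + 4)*(r^3 - 4*r^2) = r*(r - 4)*(r - 1)*(r + 4)*(r^2 - 4*r) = r^2*(r - 4)*(r - 1)*(r + 4)*(r - 4)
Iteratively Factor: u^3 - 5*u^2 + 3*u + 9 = (u - 3)*(u^2 - 2*u - 3) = (u - 3)*(u + 1)*(u - 3)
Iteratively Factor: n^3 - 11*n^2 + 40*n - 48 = (n - 4)*(n^2 - 7*n + 12) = (n - 4)*(n - 3)*(n - 4)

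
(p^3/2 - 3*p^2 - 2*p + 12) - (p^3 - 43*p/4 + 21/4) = -p^3/2 - 3*p^2 + 35*p/4 + 27/4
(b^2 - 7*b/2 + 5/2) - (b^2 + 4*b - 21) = 47/2 - 15*b/2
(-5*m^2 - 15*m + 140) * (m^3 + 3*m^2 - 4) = -5*m^5 - 30*m^4 + 95*m^3 + 440*m^2 + 60*m - 560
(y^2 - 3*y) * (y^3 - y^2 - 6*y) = y^5 - 4*y^4 - 3*y^3 + 18*y^2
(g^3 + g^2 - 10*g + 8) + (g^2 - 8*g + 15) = g^3 + 2*g^2 - 18*g + 23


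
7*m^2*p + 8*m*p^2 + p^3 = p*(m + p)*(7*m + p)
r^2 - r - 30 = (r - 6)*(r + 5)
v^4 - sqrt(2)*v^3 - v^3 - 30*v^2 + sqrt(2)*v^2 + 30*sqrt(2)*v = v*(v - 6)*(v + 5)*(v - sqrt(2))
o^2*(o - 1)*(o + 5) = o^4 + 4*o^3 - 5*o^2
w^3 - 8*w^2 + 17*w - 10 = (w - 5)*(w - 2)*(w - 1)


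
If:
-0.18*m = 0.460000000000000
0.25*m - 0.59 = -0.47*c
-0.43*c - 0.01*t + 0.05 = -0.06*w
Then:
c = 2.61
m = -2.56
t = 6.0*w - 107.430260047281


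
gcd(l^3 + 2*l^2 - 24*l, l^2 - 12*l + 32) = l - 4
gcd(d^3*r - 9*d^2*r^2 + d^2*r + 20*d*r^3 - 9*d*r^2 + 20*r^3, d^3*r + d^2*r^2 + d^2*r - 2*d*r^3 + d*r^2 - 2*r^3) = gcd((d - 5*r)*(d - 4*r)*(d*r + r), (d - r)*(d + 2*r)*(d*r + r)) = d*r + r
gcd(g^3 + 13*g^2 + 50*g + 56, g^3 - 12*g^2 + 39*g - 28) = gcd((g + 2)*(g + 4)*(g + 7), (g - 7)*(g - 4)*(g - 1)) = 1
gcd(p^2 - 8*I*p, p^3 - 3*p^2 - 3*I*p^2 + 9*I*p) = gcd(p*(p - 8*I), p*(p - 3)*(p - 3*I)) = p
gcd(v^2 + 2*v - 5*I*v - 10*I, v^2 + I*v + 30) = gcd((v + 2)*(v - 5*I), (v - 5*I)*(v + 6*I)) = v - 5*I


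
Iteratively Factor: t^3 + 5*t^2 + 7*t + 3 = (t + 3)*(t^2 + 2*t + 1) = (t + 1)*(t + 3)*(t + 1)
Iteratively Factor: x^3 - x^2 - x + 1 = (x - 1)*(x^2 - 1) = (x - 1)*(x + 1)*(x - 1)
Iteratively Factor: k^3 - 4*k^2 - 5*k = (k + 1)*(k^2 - 5*k) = k*(k + 1)*(k - 5)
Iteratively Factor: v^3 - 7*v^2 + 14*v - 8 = (v - 2)*(v^2 - 5*v + 4) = (v - 2)*(v - 1)*(v - 4)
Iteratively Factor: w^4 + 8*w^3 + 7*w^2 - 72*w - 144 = (w + 4)*(w^3 + 4*w^2 - 9*w - 36) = (w + 4)^2*(w^2 - 9) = (w - 3)*(w + 4)^2*(w + 3)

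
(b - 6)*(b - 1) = b^2 - 7*b + 6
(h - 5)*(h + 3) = h^2 - 2*h - 15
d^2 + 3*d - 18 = (d - 3)*(d + 6)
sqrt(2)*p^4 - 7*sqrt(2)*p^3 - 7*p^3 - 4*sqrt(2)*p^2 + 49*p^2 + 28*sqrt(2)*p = p*(p - 7)*(p - 4*sqrt(2))*(sqrt(2)*p + 1)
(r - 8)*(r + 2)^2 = r^3 - 4*r^2 - 28*r - 32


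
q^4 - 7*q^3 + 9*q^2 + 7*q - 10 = (q - 5)*(q - 2)*(q - 1)*(q + 1)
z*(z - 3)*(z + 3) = z^3 - 9*z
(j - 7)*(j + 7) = j^2 - 49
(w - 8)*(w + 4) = w^2 - 4*w - 32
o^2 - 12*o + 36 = (o - 6)^2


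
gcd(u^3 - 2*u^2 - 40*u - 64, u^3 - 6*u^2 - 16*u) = u^2 - 6*u - 16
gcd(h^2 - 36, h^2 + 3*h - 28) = 1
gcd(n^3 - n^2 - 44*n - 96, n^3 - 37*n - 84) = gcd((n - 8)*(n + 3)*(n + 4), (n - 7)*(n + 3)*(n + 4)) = n^2 + 7*n + 12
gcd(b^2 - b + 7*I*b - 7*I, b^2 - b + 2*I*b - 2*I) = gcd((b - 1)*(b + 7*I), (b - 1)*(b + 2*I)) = b - 1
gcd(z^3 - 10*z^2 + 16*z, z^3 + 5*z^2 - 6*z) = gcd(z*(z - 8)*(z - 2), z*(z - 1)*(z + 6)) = z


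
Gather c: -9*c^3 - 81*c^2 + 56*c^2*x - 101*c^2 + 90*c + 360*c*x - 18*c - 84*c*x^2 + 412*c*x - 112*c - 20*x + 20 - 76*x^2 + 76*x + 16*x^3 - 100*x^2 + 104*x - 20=-9*c^3 + c^2*(56*x - 182) + c*(-84*x^2 + 772*x - 40) + 16*x^3 - 176*x^2 + 160*x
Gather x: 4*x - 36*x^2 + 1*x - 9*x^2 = -45*x^2 + 5*x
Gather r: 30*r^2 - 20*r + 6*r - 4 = 30*r^2 - 14*r - 4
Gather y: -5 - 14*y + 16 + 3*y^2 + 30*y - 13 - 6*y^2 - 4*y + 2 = -3*y^2 + 12*y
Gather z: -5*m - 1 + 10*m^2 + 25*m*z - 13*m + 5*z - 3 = 10*m^2 - 18*m + z*(25*m + 5) - 4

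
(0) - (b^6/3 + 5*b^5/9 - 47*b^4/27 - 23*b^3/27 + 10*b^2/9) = -b^6/3 - 5*b^5/9 + 47*b^4/27 + 23*b^3/27 - 10*b^2/9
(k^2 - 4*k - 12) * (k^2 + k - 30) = k^4 - 3*k^3 - 46*k^2 + 108*k + 360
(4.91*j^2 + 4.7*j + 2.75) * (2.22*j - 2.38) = 10.9002*j^3 - 1.2518*j^2 - 5.081*j - 6.545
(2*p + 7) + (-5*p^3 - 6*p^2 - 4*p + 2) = -5*p^3 - 6*p^2 - 2*p + 9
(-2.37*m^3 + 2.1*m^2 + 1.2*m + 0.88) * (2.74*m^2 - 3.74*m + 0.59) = -6.4938*m^5 + 14.6178*m^4 - 5.9643*m^3 - 0.837800000000001*m^2 - 2.5832*m + 0.5192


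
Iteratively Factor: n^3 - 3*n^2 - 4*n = (n + 1)*(n^2 - 4*n) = n*(n + 1)*(n - 4)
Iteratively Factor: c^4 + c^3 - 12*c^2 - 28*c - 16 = (c + 2)*(c^3 - c^2 - 10*c - 8) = (c - 4)*(c + 2)*(c^2 + 3*c + 2) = (c - 4)*(c + 2)^2*(c + 1)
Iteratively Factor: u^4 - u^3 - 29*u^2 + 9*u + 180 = (u - 5)*(u^3 + 4*u^2 - 9*u - 36) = (u - 5)*(u + 4)*(u^2 - 9) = (u - 5)*(u + 3)*(u + 4)*(u - 3)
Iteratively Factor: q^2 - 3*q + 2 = (q - 2)*(q - 1)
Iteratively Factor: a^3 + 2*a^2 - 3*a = (a - 1)*(a^2 + 3*a) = a*(a - 1)*(a + 3)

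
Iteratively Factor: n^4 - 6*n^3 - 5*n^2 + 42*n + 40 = (n - 4)*(n^3 - 2*n^2 - 13*n - 10) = (n - 4)*(n + 1)*(n^2 - 3*n - 10) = (n - 4)*(n + 1)*(n + 2)*(n - 5)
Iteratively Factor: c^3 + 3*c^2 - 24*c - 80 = (c + 4)*(c^2 - c - 20) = (c - 5)*(c + 4)*(c + 4)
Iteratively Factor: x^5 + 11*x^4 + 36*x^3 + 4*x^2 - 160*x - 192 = (x + 4)*(x^4 + 7*x^3 + 8*x^2 - 28*x - 48) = (x + 3)*(x + 4)*(x^3 + 4*x^2 - 4*x - 16) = (x - 2)*(x + 3)*(x + 4)*(x^2 + 6*x + 8) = (x - 2)*(x + 3)*(x + 4)^2*(x + 2)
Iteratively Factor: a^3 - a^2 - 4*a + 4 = (a - 2)*(a^2 + a - 2) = (a - 2)*(a + 2)*(a - 1)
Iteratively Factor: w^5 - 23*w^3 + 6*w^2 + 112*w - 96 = (w + 3)*(w^4 - 3*w^3 - 14*w^2 + 48*w - 32) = (w + 3)*(w + 4)*(w^3 - 7*w^2 + 14*w - 8) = (w - 2)*(w + 3)*(w + 4)*(w^2 - 5*w + 4) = (w - 4)*(w - 2)*(w + 3)*(w + 4)*(w - 1)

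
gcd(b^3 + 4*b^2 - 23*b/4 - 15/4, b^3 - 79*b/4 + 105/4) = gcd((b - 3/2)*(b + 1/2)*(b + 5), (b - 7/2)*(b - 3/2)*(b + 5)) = b^2 + 7*b/2 - 15/2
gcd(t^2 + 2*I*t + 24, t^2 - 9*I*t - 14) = 1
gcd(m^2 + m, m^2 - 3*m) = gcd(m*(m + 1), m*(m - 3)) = m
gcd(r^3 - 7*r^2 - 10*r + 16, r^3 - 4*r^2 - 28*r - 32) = r^2 - 6*r - 16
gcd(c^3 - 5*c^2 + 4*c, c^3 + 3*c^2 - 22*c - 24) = c - 4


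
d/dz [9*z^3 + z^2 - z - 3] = 27*z^2 + 2*z - 1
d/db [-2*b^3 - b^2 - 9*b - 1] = -6*b^2 - 2*b - 9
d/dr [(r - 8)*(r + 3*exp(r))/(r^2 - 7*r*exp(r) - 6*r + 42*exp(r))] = ((r - 8)*(r + 3*exp(r))*(7*r*exp(r) - 2*r - 35*exp(r) + 6) + (r + (r - 8)*(3*exp(r) + 1) + 3*exp(r))*(r^2 - 7*r*exp(r) - 6*r + 42*exp(r)))/(r^2 - 7*r*exp(r) - 6*r + 42*exp(r))^2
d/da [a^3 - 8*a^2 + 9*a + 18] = 3*a^2 - 16*a + 9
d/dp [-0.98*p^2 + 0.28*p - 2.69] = 0.28 - 1.96*p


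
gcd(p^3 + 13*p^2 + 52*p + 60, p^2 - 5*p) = 1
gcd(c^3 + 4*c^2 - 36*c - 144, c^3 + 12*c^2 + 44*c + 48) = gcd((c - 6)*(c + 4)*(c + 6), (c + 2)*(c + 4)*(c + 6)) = c^2 + 10*c + 24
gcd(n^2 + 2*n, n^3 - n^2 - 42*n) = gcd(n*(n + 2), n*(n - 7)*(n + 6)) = n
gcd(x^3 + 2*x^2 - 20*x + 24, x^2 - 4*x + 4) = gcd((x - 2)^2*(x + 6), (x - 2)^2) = x^2 - 4*x + 4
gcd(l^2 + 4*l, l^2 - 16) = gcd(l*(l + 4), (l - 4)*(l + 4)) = l + 4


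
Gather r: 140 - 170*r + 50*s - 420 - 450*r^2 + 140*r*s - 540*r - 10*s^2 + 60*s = -450*r^2 + r*(140*s - 710) - 10*s^2 + 110*s - 280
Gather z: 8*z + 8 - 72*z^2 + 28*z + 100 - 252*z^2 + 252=-324*z^2 + 36*z + 360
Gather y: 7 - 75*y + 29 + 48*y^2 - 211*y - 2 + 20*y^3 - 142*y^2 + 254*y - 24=20*y^3 - 94*y^2 - 32*y + 10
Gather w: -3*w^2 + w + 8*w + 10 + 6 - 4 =-3*w^2 + 9*w + 12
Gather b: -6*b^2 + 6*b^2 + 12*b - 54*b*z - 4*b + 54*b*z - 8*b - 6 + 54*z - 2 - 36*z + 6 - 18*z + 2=0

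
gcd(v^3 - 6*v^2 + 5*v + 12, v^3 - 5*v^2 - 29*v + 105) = v - 3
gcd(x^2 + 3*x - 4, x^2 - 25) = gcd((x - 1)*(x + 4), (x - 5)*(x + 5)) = 1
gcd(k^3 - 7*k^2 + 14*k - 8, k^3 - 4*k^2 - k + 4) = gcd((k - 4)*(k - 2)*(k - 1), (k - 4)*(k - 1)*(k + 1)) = k^2 - 5*k + 4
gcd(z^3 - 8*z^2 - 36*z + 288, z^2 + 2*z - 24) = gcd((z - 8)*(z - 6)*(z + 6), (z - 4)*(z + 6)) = z + 6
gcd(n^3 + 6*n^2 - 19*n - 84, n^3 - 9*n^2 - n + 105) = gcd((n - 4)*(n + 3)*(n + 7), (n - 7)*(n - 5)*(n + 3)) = n + 3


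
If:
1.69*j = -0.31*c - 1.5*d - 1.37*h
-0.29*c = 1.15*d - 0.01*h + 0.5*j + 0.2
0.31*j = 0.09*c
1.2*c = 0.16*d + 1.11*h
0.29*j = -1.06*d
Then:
No Solution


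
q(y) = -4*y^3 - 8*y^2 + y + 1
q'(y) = -12*y^2 - 16*y + 1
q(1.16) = -14.85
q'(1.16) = -33.71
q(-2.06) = -0.04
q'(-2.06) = -16.96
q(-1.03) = -4.15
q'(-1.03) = 4.75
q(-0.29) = 0.13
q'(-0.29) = 4.63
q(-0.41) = -0.48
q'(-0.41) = 5.54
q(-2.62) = 15.40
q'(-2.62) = -39.45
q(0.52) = -1.21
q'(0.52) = -10.56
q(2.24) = -81.86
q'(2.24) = -95.05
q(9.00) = -3554.00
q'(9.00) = -1115.00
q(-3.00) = 34.00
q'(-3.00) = -59.00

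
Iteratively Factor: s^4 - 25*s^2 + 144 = (s + 4)*(s^3 - 4*s^2 - 9*s + 36) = (s - 3)*(s + 4)*(s^2 - s - 12) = (s - 3)*(s + 3)*(s + 4)*(s - 4)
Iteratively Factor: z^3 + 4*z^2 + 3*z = (z + 3)*(z^2 + z) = (z + 1)*(z + 3)*(z)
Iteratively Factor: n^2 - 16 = (n + 4)*(n - 4)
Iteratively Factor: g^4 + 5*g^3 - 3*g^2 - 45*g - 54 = (g + 2)*(g^3 + 3*g^2 - 9*g - 27) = (g + 2)*(g + 3)*(g^2 - 9) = (g + 2)*(g + 3)^2*(g - 3)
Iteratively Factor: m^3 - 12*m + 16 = (m - 2)*(m^2 + 2*m - 8) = (m - 2)*(m + 4)*(m - 2)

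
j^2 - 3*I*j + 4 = (j - 4*I)*(j + I)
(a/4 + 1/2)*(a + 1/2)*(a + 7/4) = a^3/4 + 17*a^2/16 + 43*a/32 + 7/16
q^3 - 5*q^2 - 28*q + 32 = (q - 8)*(q - 1)*(q + 4)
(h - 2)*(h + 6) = h^2 + 4*h - 12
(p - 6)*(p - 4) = p^2 - 10*p + 24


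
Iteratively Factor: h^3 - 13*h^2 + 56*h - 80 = (h - 4)*(h^2 - 9*h + 20) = (h - 4)^2*(h - 5)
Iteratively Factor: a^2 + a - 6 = (a + 3)*(a - 2)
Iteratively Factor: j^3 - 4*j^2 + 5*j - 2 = (j - 1)*(j^2 - 3*j + 2) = (j - 1)^2*(j - 2)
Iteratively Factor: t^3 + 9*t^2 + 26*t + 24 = (t + 4)*(t^2 + 5*t + 6) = (t + 3)*(t + 4)*(t + 2)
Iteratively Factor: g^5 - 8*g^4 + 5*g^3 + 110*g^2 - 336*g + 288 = (g - 3)*(g^4 - 5*g^3 - 10*g^2 + 80*g - 96) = (g - 3)^2*(g^3 - 2*g^2 - 16*g + 32) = (g - 3)^2*(g + 4)*(g^2 - 6*g + 8) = (g - 4)*(g - 3)^2*(g + 4)*(g - 2)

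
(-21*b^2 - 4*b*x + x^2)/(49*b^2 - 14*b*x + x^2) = (3*b + x)/(-7*b + x)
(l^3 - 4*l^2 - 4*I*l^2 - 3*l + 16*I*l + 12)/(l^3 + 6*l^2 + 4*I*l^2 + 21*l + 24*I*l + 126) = (l^2 - l*(4 + I) + 4*I)/(l^2 + l*(6 + 7*I) + 42*I)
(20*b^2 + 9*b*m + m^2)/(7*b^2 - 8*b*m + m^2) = (20*b^2 + 9*b*m + m^2)/(7*b^2 - 8*b*m + m^2)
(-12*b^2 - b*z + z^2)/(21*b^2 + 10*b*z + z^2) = (-4*b + z)/(7*b + z)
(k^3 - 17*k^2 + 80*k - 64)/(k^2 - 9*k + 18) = (k^3 - 17*k^2 + 80*k - 64)/(k^2 - 9*k + 18)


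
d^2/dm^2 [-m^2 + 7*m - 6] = -2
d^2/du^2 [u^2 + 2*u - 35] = 2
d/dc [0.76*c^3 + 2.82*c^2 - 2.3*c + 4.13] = 2.28*c^2 + 5.64*c - 2.3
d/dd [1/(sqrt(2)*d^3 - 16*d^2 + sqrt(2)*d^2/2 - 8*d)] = 4*(-3*sqrt(2)*d^2 - sqrt(2)*d + 32*d + 8)/(d^2*(2*sqrt(2)*d^2 - 32*d + sqrt(2)*d - 16)^2)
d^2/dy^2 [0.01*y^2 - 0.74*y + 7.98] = 0.0200000000000000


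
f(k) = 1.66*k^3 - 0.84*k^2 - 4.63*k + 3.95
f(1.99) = 4.49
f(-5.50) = -272.18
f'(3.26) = 42.82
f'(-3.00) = 45.23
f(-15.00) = -5718.10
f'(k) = 4.98*k^2 - 1.68*k - 4.63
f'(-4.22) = 91.15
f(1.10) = 0.05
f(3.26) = 37.44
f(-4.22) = -116.22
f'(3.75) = 59.10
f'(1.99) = 11.75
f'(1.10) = -0.45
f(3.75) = 62.31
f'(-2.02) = 19.08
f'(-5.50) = 155.26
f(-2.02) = -3.81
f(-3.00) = -34.54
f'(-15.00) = 1141.07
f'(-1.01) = 2.15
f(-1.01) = 6.06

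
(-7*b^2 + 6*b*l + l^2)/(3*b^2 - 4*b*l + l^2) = (-7*b - l)/(3*b - l)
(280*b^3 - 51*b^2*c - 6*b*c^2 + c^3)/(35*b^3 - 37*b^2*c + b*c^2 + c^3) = (8*b - c)/(b - c)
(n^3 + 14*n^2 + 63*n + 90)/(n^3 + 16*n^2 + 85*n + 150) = (n + 3)/(n + 5)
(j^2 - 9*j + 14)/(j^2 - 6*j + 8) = (j - 7)/(j - 4)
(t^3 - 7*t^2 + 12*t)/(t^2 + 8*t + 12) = t*(t^2 - 7*t + 12)/(t^2 + 8*t + 12)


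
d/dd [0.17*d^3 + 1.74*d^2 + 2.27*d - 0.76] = 0.51*d^2 + 3.48*d + 2.27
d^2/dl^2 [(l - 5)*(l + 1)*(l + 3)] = 6*l - 2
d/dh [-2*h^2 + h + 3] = 1 - 4*h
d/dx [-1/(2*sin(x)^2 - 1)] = 4*sin(2*x)/(cos(4*x) + 1)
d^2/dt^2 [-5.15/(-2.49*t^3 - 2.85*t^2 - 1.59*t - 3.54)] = (-(76.941*t + 29.355)*(2.49*t^3 + 2.85*t^2 + 1.59*t + 3.54) + 5.15*(7.47*t^2 + 5.7*t + 1.59)*(14.94*t^2 + 11.4*t + 3.18))/(2.49*t^3 + 2.85*t^2 + 1.59*t + 3.54)^3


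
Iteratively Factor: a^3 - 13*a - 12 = (a - 4)*(a^2 + 4*a + 3) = (a - 4)*(a + 3)*(a + 1)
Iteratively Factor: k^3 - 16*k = (k)*(k^2 - 16) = k*(k + 4)*(k - 4)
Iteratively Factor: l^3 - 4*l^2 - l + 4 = (l - 1)*(l^2 - 3*l - 4) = (l - 1)*(l + 1)*(l - 4)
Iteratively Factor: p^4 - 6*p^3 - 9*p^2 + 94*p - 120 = (p + 4)*(p^3 - 10*p^2 + 31*p - 30) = (p - 2)*(p + 4)*(p^2 - 8*p + 15) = (p - 5)*(p - 2)*(p + 4)*(p - 3)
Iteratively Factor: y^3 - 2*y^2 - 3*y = (y)*(y^2 - 2*y - 3) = y*(y - 3)*(y + 1)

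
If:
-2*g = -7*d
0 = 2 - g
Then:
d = 4/7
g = 2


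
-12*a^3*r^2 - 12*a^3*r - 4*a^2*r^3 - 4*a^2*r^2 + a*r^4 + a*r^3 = r*(-6*a + r)*(2*a + r)*(a*r + a)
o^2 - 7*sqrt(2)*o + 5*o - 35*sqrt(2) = (o + 5)*(o - 7*sqrt(2))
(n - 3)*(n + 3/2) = n^2 - 3*n/2 - 9/2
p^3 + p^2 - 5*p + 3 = (p - 1)^2*(p + 3)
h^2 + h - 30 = (h - 5)*(h + 6)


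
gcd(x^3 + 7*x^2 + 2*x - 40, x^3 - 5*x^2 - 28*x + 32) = x + 4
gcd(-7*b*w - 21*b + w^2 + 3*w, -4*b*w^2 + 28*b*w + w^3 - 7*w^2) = 1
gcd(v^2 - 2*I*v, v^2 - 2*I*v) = v^2 - 2*I*v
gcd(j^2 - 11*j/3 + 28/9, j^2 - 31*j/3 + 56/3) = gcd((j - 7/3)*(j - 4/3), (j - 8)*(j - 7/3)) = j - 7/3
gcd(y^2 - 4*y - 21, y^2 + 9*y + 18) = y + 3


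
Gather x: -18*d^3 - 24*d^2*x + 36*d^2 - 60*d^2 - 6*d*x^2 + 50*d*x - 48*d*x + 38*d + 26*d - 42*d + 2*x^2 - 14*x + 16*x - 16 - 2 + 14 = -18*d^3 - 24*d^2 + 22*d + x^2*(2 - 6*d) + x*(-24*d^2 + 2*d + 2) - 4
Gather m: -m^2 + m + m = -m^2 + 2*m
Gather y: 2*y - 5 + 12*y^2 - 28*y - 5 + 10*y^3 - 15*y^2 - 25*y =10*y^3 - 3*y^2 - 51*y - 10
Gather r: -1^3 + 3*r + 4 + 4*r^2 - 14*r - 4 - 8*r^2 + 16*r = -4*r^2 + 5*r - 1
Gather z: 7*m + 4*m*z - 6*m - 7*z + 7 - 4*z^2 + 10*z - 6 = m - 4*z^2 + z*(4*m + 3) + 1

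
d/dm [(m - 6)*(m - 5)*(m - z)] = 3*m^2 - 2*m*z - 22*m + 11*z + 30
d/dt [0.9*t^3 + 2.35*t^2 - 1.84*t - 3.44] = 2.7*t^2 + 4.7*t - 1.84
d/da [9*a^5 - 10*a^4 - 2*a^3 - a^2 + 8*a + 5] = 45*a^4 - 40*a^3 - 6*a^2 - 2*a + 8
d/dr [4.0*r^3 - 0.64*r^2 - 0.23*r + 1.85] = 12.0*r^2 - 1.28*r - 0.23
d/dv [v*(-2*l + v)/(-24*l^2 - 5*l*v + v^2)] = (-v*(2*l - v)*(5*l - 2*v) + 2*(l - v)*(24*l^2 + 5*l*v - v^2))/(24*l^2 + 5*l*v - v^2)^2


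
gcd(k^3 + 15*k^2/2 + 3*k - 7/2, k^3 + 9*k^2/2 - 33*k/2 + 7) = k^2 + 13*k/2 - 7/2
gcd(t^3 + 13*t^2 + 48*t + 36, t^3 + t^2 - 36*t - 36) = t^2 + 7*t + 6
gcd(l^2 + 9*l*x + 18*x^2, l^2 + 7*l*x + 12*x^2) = l + 3*x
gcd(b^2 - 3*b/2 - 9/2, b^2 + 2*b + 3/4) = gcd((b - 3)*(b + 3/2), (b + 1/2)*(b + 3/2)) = b + 3/2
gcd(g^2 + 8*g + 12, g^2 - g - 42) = g + 6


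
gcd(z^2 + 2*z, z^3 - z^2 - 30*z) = z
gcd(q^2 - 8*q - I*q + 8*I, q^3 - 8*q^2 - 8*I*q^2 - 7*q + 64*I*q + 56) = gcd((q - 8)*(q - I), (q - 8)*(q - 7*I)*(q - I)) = q^2 + q*(-8 - I) + 8*I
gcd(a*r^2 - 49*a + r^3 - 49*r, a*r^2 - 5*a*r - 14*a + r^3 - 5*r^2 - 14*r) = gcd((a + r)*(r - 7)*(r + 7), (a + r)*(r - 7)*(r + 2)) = a*r - 7*a + r^2 - 7*r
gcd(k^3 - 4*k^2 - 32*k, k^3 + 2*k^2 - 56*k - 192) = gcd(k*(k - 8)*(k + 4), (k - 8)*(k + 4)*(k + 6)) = k^2 - 4*k - 32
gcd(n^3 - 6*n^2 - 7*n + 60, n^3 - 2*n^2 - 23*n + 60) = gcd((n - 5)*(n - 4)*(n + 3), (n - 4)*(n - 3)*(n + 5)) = n - 4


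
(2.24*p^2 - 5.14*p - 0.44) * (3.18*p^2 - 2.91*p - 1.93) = 7.1232*p^4 - 22.8636*p^3 + 9.235*p^2 + 11.2006*p + 0.8492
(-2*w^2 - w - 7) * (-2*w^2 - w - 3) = 4*w^4 + 4*w^3 + 21*w^2 + 10*w + 21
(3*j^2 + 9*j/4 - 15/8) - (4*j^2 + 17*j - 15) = -j^2 - 59*j/4 + 105/8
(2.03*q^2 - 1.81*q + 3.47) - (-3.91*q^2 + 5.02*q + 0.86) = 5.94*q^2 - 6.83*q + 2.61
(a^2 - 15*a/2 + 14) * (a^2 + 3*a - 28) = a^4 - 9*a^3/2 - 73*a^2/2 + 252*a - 392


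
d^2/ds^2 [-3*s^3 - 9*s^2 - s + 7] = -18*s - 18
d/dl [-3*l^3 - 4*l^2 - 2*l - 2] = -9*l^2 - 8*l - 2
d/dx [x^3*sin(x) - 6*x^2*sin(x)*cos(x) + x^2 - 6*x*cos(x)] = x^3*cos(x) + 3*x^2*sin(x) - 6*x^2*cos(2*x) + 6*x*sin(x) - 6*x*sin(2*x) + 2*x - 6*cos(x)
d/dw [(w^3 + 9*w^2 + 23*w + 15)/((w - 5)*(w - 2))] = (w^4 - 14*w^3 - 56*w^2 + 150*w + 335)/(w^4 - 14*w^3 + 69*w^2 - 140*w + 100)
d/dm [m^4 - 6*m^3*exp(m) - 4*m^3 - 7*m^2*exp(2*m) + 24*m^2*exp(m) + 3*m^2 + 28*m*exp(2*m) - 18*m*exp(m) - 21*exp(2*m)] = -6*m^3*exp(m) + 4*m^3 - 14*m^2*exp(2*m) + 6*m^2*exp(m) - 12*m^2 + 42*m*exp(2*m) + 30*m*exp(m) + 6*m - 14*exp(2*m) - 18*exp(m)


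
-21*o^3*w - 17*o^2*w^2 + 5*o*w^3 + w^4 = w*(-3*o + w)*(o + w)*(7*o + w)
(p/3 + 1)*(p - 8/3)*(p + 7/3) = p^3/3 + 8*p^2/9 - 65*p/27 - 56/9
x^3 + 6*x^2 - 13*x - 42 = (x - 3)*(x + 2)*(x + 7)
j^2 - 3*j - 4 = (j - 4)*(j + 1)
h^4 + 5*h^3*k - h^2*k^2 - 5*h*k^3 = h*(h - k)*(h + k)*(h + 5*k)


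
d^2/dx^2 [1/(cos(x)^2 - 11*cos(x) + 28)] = (-4*sin(x)^4 + 11*sin(x)^2 - 1397*cos(x)/4 + 33*cos(3*x)/4 + 179)/((cos(x) - 7)^3*(cos(x) - 4)^3)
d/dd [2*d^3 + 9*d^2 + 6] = 6*d*(d + 3)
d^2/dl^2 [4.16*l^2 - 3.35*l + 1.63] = 8.32000000000000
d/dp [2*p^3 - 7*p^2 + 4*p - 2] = 6*p^2 - 14*p + 4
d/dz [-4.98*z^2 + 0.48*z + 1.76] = 0.48 - 9.96*z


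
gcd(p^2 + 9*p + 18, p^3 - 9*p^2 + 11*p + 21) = 1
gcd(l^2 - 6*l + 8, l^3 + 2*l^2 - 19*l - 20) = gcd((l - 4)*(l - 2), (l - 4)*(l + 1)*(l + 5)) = l - 4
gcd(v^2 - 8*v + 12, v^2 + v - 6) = v - 2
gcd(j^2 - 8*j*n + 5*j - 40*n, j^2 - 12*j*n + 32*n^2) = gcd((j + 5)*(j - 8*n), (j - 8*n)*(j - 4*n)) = j - 8*n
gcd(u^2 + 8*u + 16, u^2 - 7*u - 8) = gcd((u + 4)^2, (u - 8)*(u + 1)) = 1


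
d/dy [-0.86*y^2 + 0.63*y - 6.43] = 0.63 - 1.72*y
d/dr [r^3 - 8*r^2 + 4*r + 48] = 3*r^2 - 16*r + 4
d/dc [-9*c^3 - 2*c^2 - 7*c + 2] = -27*c^2 - 4*c - 7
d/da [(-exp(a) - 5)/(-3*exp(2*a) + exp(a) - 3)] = (-(exp(a) + 5)*(6*exp(a) - 1) + 3*exp(2*a) - exp(a) + 3)*exp(a)/(3*exp(2*a) - exp(a) + 3)^2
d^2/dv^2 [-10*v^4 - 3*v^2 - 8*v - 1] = -120*v^2 - 6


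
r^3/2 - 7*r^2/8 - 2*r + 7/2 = (r/2 + 1)*(r - 2)*(r - 7/4)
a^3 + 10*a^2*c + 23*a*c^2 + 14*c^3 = (a + c)*(a + 2*c)*(a + 7*c)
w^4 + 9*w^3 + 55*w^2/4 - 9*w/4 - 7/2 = (w - 1/2)*(w + 1/2)*(w + 2)*(w + 7)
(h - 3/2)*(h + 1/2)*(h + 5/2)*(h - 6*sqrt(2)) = h^4 - 6*sqrt(2)*h^3 + 3*h^3/2 - 9*sqrt(2)*h^2 - 13*h^2/4 - 15*h/8 + 39*sqrt(2)*h/2 + 45*sqrt(2)/4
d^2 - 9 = (d - 3)*(d + 3)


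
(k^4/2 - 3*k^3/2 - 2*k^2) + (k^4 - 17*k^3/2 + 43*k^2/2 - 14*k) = 3*k^4/2 - 10*k^3 + 39*k^2/2 - 14*k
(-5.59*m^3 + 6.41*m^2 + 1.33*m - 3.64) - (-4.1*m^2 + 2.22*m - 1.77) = -5.59*m^3 + 10.51*m^2 - 0.89*m - 1.87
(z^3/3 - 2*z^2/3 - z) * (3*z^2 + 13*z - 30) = z^5 + 7*z^4/3 - 65*z^3/3 + 7*z^2 + 30*z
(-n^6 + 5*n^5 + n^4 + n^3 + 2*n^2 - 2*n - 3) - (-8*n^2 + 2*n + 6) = -n^6 + 5*n^5 + n^4 + n^3 + 10*n^2 - 4*n - 9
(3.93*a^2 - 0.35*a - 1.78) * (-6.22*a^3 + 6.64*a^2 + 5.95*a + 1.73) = -24.4446*a^5 + 28.2722*a^4 + 32.1311*a^3 - 7.1028*a^2 - 11.1965*a - 3.0794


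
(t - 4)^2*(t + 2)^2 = t^4 - 4*t^3 - 12*t^2 + 32*t + 64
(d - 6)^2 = d^2 - 12*d + 36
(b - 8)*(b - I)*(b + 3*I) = b^3 - 8*b^2 + 2*I*b^2 + 3*b - 16*I*b - 24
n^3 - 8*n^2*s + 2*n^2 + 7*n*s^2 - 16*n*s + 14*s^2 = (n + 2)*(n - 7*s)*(n - s)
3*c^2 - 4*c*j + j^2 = (-3*c + j)*(-c + j)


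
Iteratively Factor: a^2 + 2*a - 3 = (a - 1)*(a + 3)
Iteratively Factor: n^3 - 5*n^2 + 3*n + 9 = (n - 3)*(n^2 - 2*n - 3) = (n - 3)*(n + 1)*(n - 3)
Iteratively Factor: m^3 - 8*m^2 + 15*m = (m - 3)*(m^2 - 5*m) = (m - 5)*(m - 3)*(m)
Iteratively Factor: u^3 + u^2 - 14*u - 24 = (u + 2)*(u^2 - u - 12) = (u - 4)*(u + 2)*(u + 3)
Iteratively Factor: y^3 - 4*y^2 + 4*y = (y)*(y^2 - 4*y + 4) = y*(y - 2)*(y - 2)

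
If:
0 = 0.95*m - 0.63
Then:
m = 0.66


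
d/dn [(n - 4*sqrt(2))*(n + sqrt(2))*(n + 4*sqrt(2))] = 3*n^2 + 2*sqrt(2)*n - 32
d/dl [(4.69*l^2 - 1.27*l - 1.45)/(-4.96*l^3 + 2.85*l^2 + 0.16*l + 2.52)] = (23.2624*l^4 - 12.5984*l^3 - 17.2061*l^2 + 31.9026*l - 2.9684)/(24.6016*l^6 - 28.272*l^5 + 6.5353*l^4 - 24.0864*l^3 + 14.3896*l^2 + 0.8064*l + 6.3504)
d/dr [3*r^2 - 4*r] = 6*r - 4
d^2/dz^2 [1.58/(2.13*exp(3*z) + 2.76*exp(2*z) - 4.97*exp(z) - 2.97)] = ((-30.2886*exp(2*z) - 17.4432*exp(z) + 7.8526)*(2.13*exp(3*z) + 2.76*exp(2*z) - 4.97*exp(z) - 2.97) + 1.58*(6.39*exp(2*z) + 5.52*exp(z) - 4.97)*(12.78*exp(2*z) + 11.04*exp(z) - 9.94)*exp(z))*exp(z)/(2.13*exp(3*z) + 2.76*exp(2*z) - 4.97*exp(z) - 2.97)^3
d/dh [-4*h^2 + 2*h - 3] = 2 - 8*h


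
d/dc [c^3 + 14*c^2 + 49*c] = 3*c^2 + 28*c + 49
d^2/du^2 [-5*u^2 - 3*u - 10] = -10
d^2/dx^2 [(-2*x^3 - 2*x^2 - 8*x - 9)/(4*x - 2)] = 2*(-4*x^3 + 6*x^2 - 3*x - 27)/(8*x^3 - 12*x^2 + 6*x - 1)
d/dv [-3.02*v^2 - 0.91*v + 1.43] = -6.04*v - 0.91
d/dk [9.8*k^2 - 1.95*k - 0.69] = 19.6*k - 1.95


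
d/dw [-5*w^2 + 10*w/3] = 10/3 - 10*w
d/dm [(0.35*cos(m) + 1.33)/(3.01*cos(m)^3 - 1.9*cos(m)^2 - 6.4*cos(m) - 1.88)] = (2.107*cos(m)^3 + 11.3449*cos(m)^2 - 5.054*cos(m) - 7.854)*sin(m)/(9.0601*cos(m)^6 - 11.438*cos(m)^5 - 34.918*cos(m)^4 + 13.0024*cos(m)^3 + 48.104*cos(m)^2 + 24.064*cos(m) + 3.5344)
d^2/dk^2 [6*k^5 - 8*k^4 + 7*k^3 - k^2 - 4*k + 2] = 120*k^3 - 96*k^2 + 42*k - 2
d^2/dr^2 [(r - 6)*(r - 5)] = 2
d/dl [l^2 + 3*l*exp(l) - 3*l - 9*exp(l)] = 3*l*exp(l) + 2*l - 6*exp(l) - 3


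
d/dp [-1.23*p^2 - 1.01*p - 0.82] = -2.46*p - 1.01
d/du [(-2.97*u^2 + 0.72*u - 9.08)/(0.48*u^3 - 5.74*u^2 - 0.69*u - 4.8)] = (1.4256*u^4 - 0.691200000000002*u^3 + 19.2573*u^2 - 75.7264*u - 9.7212)/(0.2304*u^6 - 5.5104*u^5 + 32.2852*u^4 + 3.3132*u^3 + 55.5801*u^2 + 6.624*u + 23.04)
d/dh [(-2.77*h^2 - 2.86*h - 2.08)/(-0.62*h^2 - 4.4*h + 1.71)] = (10.4148*h^2 - 12.0526*h - 14.0426)/(0.3844*h^4 + 5.456*h^3 + 17.2396*h^2 - 15.048*h + 2.9241)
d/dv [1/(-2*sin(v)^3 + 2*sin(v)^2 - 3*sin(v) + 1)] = 4*(6*sin(v)^2 - 4*sin(v) + 3)*cos(v)/(4*sin(v)^2 - 9*sin(v) + sin(3*v) + 2)^2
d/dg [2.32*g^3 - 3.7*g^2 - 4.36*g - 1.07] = 6.96*g^2 - 7.4*g - 4.36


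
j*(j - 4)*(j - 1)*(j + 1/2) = j^4 - 9*j^3/2 + 3*j^2/2 + 2*j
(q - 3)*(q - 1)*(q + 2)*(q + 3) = q^4 + q^3 - 11*q^2 - 9*q + 18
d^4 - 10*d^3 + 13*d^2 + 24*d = d*(d - 8)*(d - 3)*(d + 1)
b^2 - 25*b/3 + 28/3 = (b - 7)*(b - 4/3)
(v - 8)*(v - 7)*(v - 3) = v^3 - 18*v^2 + 101*v - 168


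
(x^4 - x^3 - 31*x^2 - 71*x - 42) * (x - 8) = x^5 - 9*x^4 - 23*x^3 + 177*x^2 + 526*x + 336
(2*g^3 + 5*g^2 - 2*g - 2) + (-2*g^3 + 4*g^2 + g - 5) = 9*g^2 - g - 7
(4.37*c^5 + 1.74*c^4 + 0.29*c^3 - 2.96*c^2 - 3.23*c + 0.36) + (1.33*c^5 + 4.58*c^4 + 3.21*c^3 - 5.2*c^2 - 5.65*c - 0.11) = 5.7*c^5 + 6.32*c^4 + 3.5*c^3 - 8.16*c^2 - 8.88*c + 0.25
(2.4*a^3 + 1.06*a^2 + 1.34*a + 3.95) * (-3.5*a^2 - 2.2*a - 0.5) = -8.4*a^5 - 8.99*a^4 - 8.222*a^3 - 17.303*a^2 - 9.36*a - 1.975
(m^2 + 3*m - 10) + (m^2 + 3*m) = 2*m^2 + 6*m - 10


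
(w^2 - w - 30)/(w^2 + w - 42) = (w + 5)/(w + 7)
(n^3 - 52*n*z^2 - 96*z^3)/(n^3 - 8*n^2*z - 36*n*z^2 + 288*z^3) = (-n - 2*z)/(-n + 6*z)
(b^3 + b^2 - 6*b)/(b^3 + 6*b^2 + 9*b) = (b - 2)/(b + 3)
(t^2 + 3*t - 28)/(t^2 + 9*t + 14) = (t - 4)/(t + 2)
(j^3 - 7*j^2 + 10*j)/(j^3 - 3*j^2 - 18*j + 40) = j/(j + 4)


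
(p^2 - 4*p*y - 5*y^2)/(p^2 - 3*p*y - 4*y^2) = (-p + 5*y)/(-p + 4*y)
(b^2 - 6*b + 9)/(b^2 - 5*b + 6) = (b - 3)/(b - 2)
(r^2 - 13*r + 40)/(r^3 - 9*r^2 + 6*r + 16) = (r - 5)/(r^2 - r - 2)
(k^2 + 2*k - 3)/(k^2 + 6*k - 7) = (k + 3)/(k + 7)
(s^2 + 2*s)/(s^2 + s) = (s + 2)/(s + 1)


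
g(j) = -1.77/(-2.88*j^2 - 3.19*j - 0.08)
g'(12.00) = -0.00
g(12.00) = 0.00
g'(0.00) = -882.23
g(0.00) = 22.12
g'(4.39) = -0.01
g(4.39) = 0.03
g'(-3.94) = 0.03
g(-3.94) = 0.05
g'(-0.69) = 2.47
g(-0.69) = -2.36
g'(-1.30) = 11.88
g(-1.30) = 2.21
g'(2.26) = -0.06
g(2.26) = 0.08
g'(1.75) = -0.11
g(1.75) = 0.12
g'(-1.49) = 3.22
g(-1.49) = 1.03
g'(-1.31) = 10.84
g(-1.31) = 2.10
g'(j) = -1.77*(5.76*j + 3.19)/(-2.88*j^2 - 3.19*j - 0.08)^2 = (-10.1952*j - 5.6463)/(2.88*j^2 + 3.19*j + 0.08)^2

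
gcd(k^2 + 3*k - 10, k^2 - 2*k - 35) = k + 5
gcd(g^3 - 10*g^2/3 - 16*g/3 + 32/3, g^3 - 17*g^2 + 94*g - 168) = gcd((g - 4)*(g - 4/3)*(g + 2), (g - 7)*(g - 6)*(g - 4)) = g - 4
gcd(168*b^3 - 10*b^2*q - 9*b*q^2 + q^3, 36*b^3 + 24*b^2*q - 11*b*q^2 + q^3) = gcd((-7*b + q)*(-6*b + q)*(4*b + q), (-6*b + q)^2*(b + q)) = -6*b + q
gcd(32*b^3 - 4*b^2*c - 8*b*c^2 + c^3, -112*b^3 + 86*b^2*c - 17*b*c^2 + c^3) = 16*b^2 - 10*b*c + c^2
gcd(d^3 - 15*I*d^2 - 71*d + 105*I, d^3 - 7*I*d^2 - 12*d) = d - 3*I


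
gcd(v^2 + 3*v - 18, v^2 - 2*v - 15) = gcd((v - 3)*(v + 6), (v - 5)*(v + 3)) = 1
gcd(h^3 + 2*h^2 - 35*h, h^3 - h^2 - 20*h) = h^2 - 5*h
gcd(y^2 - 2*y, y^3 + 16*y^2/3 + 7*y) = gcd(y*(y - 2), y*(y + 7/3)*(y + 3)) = y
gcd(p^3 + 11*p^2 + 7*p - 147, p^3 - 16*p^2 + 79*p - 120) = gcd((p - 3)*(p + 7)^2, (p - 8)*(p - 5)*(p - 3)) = p - 3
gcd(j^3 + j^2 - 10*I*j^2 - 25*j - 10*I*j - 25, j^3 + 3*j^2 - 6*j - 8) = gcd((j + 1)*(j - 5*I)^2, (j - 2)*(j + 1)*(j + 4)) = j + 1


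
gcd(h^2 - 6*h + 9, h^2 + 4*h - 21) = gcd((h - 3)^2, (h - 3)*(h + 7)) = h - 3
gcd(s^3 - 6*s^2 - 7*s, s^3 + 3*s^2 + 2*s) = s^2 + s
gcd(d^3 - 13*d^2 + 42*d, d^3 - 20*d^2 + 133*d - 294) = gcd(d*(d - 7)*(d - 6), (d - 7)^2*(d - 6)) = d^2 - 13*d + 42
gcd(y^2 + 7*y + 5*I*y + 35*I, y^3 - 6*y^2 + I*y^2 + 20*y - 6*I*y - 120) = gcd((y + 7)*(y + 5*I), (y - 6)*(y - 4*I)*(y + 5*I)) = y + 5*I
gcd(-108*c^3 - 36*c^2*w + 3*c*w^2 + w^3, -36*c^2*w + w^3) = -36*c^2 + w^2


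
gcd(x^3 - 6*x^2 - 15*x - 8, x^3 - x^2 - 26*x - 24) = x + 1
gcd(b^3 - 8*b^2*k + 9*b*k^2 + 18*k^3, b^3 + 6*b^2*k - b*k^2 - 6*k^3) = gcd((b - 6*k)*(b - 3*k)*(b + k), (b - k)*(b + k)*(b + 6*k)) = b + k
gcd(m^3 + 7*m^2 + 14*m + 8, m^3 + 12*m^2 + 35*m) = 1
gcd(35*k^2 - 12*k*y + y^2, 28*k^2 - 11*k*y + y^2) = -7*k + y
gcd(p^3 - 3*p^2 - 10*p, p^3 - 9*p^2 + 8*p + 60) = p^2 - 3*p - 10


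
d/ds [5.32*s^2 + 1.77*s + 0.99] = 10.64*s + 1.77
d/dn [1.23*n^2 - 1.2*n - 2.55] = 2.46*n - 1.2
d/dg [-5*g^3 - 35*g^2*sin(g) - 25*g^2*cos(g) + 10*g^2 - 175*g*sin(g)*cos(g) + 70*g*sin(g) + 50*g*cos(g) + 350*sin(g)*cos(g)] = 25*g^2*sin(g) - 35*g^2*cos(g) - 15*g^2 - 120*g*sin(g) + 20*g*cos(g) - 175*g*cos(2*g) + 20*g + 70*sin(g) - 175*sin(2*g)/2 + 50*cos(g) + 350*cos(2*g)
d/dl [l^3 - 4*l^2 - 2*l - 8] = 3*l^2 - 8*l - 2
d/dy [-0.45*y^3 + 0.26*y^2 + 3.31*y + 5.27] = -1.35*y^2 + 0.52*y + 3.31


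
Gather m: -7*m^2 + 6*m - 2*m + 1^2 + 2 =-7*m^2 + 4*m + 3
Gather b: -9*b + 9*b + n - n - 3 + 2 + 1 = 0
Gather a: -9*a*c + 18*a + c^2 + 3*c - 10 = a*(18 - 9*c) + c^2 + 3*c - 10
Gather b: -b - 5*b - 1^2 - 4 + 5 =-6*b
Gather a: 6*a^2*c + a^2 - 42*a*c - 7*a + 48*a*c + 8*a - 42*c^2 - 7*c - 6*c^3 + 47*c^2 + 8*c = a^2*(6*c + 1) + a*(6*c + 1) - 6*c^3 + 5*c^2 + c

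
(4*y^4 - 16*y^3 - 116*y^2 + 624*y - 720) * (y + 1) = 4*y^5 - 12*y^4 - 132*y^3 + 508*y^2 - 96*y - 720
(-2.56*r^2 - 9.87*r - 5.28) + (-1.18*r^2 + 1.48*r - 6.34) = -3.74*r^2 - 8.39*r - 11.62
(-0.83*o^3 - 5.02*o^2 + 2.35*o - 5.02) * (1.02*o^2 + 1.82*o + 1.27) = -0.8466*o^5 - 6.631*o^4 - 7.7935*o^3 - 7.2188*o^2 - 6.1519*o - 6.3754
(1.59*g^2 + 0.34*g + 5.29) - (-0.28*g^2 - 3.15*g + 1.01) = 1.87*g^2 + 3.49*g + 4.28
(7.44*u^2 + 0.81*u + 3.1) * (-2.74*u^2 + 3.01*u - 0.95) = -20.3856*u^4 + 20.175*u^3 - 13.1239*u^2 + 8.5615*u - 2.945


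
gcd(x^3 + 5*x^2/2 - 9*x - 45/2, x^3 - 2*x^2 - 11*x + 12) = x + 3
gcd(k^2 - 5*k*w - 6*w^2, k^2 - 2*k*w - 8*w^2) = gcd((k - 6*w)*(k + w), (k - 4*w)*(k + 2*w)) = 1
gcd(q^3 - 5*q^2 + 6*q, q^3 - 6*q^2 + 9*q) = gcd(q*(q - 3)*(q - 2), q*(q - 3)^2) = q^2 - 3*q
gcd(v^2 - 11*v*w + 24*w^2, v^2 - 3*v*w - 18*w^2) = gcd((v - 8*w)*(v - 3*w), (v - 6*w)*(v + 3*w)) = 1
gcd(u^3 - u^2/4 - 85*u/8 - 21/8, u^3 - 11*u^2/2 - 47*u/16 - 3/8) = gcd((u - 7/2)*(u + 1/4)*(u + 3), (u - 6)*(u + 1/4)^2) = u + 1/4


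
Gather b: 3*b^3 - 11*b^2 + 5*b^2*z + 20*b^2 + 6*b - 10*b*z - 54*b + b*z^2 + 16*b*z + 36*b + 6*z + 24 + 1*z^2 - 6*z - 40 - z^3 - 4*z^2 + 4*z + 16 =3*b^3 + b^2*(5*z + 9) + b*(z^2 + 6*z - 12) - z^3 - 3*z^2 + 4*z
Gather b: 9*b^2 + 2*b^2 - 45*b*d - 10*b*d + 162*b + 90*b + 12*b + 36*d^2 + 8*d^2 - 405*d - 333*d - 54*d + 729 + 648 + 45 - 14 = 11*b^2 + b*(264 - 55*d) + 44*d^2 - 792*d + 1408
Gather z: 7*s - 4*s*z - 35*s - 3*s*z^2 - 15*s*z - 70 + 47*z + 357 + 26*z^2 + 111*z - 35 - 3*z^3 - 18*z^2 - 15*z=-28*s - 3*z^3 + z^2*(8 - 3*s) + z*(143 - 19*s) + 252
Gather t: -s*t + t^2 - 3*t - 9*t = t^2 + t*(-s - 12)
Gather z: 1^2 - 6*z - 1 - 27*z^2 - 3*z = -27*z^2 - 9*z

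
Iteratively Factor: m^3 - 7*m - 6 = (m + 2)*(m^2 - 2*m - 3) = (m - 3)*(m + 2)*(m + 1)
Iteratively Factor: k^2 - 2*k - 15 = (k - 5)*(k + 3)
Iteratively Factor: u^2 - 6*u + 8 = (u - 2)*(u - 4)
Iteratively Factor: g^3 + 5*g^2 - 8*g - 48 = (g - 3)*(g^2 + 8*g + 16) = (g - 3)*(g + 4)*(g + 4)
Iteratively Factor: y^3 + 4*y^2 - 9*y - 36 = (y - 3)*(y^2 + 7*y + 12) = (y - 3)*(y + 4)*(y + 3)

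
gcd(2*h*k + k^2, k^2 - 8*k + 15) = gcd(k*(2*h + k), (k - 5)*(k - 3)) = 1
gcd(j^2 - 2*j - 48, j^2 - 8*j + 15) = 1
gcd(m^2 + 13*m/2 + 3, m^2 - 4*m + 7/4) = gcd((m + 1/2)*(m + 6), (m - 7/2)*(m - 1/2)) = 1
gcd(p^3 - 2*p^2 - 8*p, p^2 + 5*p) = p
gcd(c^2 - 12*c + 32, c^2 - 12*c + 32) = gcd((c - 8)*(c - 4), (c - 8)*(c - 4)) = c^2 - 12*c + 32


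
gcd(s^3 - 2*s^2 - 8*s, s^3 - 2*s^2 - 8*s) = s^3 - 2*s^2 - 8*s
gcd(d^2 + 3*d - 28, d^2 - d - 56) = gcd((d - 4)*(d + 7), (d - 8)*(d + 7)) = d + 7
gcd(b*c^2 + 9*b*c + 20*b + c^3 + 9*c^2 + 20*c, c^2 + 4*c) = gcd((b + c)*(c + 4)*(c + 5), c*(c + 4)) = c + 4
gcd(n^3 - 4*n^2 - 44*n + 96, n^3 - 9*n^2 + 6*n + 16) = n^2 - 10*n + 16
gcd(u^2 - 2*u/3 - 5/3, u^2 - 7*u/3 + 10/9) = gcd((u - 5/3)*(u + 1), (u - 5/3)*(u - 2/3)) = u - 5/3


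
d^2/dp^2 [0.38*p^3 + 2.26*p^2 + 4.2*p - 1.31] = 2.28*p + 4.52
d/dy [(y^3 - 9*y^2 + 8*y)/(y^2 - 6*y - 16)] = (y^2 + 4*y - 2)/(y^2 + 4*y + 4)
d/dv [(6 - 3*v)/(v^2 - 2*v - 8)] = 3*(-v^2 + 2*v + 2*(v - 2)*(v - 1) + 8)/(-v^2 + 2*v + 8)^2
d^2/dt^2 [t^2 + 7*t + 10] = 2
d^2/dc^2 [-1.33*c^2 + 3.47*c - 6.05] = -2.66000000000000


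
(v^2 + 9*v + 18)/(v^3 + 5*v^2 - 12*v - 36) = (v + 3)/(v^2 - v - 6)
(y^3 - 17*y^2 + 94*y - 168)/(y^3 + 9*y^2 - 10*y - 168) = (y^2 - 13*y + 42)/(y^2 + 13*y + 42)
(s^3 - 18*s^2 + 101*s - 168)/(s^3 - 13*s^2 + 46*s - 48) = (s - 7)/(s - 2)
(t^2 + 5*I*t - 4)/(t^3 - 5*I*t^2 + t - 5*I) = (t + 4*I)/(t^2 - 6*I*t - 5)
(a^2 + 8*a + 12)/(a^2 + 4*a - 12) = (a + 2)/(a - 2)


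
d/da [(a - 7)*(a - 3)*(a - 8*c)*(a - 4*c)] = 4*a^3 - 36*a^2*c - 30*a^2 + 64*a*c^2 + 240*a*c + 42*a - 320*c^2 - 252*c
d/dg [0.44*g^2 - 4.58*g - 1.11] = 0.88*g - 4.58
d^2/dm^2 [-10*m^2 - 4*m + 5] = -20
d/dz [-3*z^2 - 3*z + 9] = -6*z - 3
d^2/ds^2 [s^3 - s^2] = 6*s - 2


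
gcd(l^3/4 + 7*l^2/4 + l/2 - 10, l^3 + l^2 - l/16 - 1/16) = 1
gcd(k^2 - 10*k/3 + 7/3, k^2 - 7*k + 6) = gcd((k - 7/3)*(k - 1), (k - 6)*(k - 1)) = k - 1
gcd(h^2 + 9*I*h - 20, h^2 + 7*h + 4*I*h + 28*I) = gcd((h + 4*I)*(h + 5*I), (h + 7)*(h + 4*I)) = h + 4*I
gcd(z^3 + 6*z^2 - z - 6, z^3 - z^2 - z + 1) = z^2 - 1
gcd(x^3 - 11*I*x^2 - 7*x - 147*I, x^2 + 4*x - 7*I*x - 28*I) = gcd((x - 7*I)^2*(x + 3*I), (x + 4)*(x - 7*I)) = x - 7*I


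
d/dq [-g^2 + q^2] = 2*q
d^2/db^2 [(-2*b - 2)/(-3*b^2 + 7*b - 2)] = 4*((4 - 9*b)*(3*b^2 - 7*b + 2) + (b + 1)*(6*b - 7)^2)/(3*b^2 - 7*b + 2)^3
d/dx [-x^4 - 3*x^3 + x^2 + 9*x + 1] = -4*x^3 - 9*x^2 + 2*x + 9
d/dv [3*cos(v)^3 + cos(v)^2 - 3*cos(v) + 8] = (-9*cos(v)^2 - 2*cos(v) + 3)*sin(v)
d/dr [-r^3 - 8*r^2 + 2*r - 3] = -3*r^2 - 16*r + 2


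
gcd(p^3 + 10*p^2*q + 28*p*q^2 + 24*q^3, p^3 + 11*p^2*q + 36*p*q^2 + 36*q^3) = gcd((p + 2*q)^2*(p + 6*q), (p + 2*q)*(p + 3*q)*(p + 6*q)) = p^2 + 8*p*q + 12*q^2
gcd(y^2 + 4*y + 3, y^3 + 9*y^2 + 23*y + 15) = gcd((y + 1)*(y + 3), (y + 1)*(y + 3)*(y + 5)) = y^2 + 4*y + 3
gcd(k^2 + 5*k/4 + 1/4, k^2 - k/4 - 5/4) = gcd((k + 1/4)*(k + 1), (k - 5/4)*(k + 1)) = k + 1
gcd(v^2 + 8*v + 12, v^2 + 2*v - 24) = v + 6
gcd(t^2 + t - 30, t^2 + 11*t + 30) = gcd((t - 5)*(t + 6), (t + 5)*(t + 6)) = t + 6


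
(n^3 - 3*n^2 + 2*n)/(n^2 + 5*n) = (n^2 - 3*n + 2)/(n + 5)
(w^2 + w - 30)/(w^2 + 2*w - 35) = (w + 6)/(w + 7)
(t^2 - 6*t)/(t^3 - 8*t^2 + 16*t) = (t - 6)/(t^2 - 8*t + 16)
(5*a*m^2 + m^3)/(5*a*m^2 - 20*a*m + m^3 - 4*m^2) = m/(m - 4)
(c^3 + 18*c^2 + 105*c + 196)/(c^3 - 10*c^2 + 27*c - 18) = (c^3 + 18*c^2 + 105*c + 196)/(c^3 - 10*c^2 + 27*c - 18)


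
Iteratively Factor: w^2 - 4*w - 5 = (w + 1)*(w - 5)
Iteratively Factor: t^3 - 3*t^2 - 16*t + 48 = (t + 4)*(t^2 - 7*t + 12) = (t - 4)*(t + 4)*(t - 3)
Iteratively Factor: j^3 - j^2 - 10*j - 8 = (j + 2)*(j^2 - 3*j - 4) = (j - 4)*(j + 2)*(j + 1)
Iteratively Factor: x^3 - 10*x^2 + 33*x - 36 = (x - 3)*(x^2 - 7*x + 12) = (x - 4)*(x - 3)*(x - 3)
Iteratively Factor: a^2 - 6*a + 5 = (a - 1)*(a - 5)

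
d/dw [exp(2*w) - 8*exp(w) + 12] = 2*(exp(w) - 4)*exp(w)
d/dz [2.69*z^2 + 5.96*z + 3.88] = 5.38*z + 5.96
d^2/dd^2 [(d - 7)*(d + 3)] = 2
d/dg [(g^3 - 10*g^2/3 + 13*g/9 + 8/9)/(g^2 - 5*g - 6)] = (9*g^4 - 90*g^3 - 25*g^2 + 344*g - 38)/(9*(g^4 - 10*g^3 + 13*g^2 + 60*g + 36))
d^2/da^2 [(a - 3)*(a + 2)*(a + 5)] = 6*a + 8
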